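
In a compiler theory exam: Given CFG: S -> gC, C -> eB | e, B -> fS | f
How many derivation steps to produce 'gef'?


Grammar: S -> gC, C -> eB | e, B -> fS | f
Deriving 'gef':
Step 1: S -> gC => gC
Step 2: C -> eB => geB
Step 3: B -> f => gef
Total derivation steps: 3

3


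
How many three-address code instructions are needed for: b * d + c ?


Expression: b * d + c
Generating three-address code (respecting * over +/- precedence):
  Instruction 1: t1 = b * d
  Instruction 2: t2 = t1 + c
Total instructions: 2

2


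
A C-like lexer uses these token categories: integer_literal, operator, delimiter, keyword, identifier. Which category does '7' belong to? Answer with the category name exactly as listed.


Token: '7'
Checking categories:
  identifier: no
  integer_literal: YES
  operator: no
  keyword: no
  delimiter: no
Category: integer_literal

integer_literal


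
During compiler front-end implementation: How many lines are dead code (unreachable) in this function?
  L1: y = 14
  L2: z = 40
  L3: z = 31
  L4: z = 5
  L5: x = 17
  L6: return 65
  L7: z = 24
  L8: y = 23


Analyzing control flow:
  L1: reachable (before return)
  L2: reachable (before return)
  L3: reachable (before return)
  L4: reachable (before return)
  L5: reachable (before return)
  L6: reachable (return statement)
  L7: DEAD (after return at L6)
  L8: DEAD (after return at L6)
Return at L6, total lines = 8
Dead lines: L7 through L8
Count: 2

2


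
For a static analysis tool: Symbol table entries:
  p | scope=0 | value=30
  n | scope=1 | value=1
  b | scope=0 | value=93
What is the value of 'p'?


Searching symbol table for 'p':
  p | scope=0 | value=30 <- MATCH
  n | scope=1 | value=1
  b | scope=0 | value=93
Found 'p' at scope 0 with value 30

30


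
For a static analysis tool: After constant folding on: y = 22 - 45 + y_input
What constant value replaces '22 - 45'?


Identifying constant sub-expression:
  Original: y = 22 - 45 + y_input
  22 and 45 are both compile-time constants
  Evaluating: 22 - 45 = -23
  After folding: y = -23 + y_input

-23


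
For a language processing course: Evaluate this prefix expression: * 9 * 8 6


Parsing prefix expression: * 9 * 8 6
Step 1: Innermost operation '* 8 6'
  8 * 6 = 48
Step 2: Outer operation '* 9 [48]'
  9 * 48 = 432

432


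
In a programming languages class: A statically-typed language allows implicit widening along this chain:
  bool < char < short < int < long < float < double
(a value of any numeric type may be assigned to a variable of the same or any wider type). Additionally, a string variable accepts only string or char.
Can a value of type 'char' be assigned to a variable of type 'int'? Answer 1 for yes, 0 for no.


Target variable type: int
Source value type: char
Numeric ranks: char=1, int=3
Widening allowed iff rank(source) <= rank(target): 1 <= 3? Yes
Result: 1

1


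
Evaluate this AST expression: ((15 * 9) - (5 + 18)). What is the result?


Expression: ((15 * 9) - (5 + 18))
Evaluating step by step:
  15 * 9 = 135
  5 + 18 = 23
  135 - 23 = 112
Result: 112

112


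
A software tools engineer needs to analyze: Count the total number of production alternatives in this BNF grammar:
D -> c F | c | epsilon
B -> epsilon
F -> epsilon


Counting alternatives per rule:
  D: 3 alternative(s)
  B: 1 alternative(s)
  F: 1 alternative(s)
Sum: 3 + 1 + 1 = 5

5


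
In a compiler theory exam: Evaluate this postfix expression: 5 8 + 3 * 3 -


Processing tokens left to right:
Push 5, Push 8
Pop 5 and 8, compute 5 + 8 = 13, push 13
Push 3
Pop 13 and 3, compute 13 * 3 = 39, push 39
Push 3
Pop 39 and 3, compute 39 - 3 = 36, push 36
Stack result: 36

36


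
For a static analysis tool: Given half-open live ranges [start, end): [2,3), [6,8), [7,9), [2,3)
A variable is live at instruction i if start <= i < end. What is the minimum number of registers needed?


Live ranges:
  Var0: [2, 3)
  Var1: [6, 8)
  Var2: [7, 9)
  Var3: [2, 3)
Sweep-line events (position, delta, active):
  pos=2 start -> active=1
  pos=2 start -> active=2
  pos=3 end -> active=1
  pos=3 end -> active=0
  pos=6 start -> active=1
  pos=7 start -> active=2
  pos=8 end -> active=1
  pos=9 end -> active=0
Maximum simultaneous active: 2
Minimum registers needed: 2

2


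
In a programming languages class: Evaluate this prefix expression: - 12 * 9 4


Parsing prefix expression: - 12 * 9 4
Step 1: Innermost operation '* 9 4'
  9 * 4 = 36
Step 2: Outer operation '- 12 [36]'
  12 - 36 = -24

-24


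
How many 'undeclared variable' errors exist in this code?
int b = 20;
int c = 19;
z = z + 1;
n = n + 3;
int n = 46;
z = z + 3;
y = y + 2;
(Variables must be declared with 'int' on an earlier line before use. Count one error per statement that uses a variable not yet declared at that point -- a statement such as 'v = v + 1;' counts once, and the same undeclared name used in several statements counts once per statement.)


Scanning code line by line:
  Line 1: declare 'b' -> declared = ['b']
  Line 2: declare 'c' -> declared = ['b', 'c']
  Line 3: use 'z' -> ERROR (undeclared)
  Line 4: use 'n' -> ERROR (undeclared)
  Line 5: declare 'n' -> declared = ['b', 'c', 'n']
  Line 6: use 'z' -> ERROR (undeclared)
  Line 7: use 'y' -> ERROR (undeclared)
Total undeclared variable errors: 4

4


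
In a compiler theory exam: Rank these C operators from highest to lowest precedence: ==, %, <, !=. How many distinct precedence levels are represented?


Looking up precedence for each operator:
  == -> precedence 3
  % -> precedence 6
  < -> precedence 4
  != -> precedence 3
Sorted highest to lowest: %, <, ==, !=
Distinct precedence values: [6, 4, 3]
Number of distinct levels: 3

3


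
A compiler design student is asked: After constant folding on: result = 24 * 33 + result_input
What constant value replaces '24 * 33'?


Identifying constant sub-expression:
  Original: result = 24 * 33 + result_input
  24 and 33 are both compile-time constants
  Evaluating: 24 * 33 = 792
  After folding: result = 792 + result_input

792


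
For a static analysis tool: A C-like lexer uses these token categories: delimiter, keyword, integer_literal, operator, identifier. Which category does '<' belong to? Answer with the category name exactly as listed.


Token: '<'
Checking categories:
  identifier: no
  integer_literal: no
  operator: YES
  keyword: no
  delimiter: no
Category: operator

operator


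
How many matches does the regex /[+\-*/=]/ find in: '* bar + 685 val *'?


Pattern: /[+\-*/=]/ (operators)
Input: '* bar + 685 val *'
Scanning for matches:
  Match 1: '*'
  Match 2: '+'
  Match 3: '*'
Total matches: 3

3


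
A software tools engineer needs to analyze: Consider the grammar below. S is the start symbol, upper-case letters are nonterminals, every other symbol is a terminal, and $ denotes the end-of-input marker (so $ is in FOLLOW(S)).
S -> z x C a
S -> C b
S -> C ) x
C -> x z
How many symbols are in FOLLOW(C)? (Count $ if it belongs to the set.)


S is the start symbol and does not occur in any rule body, so FOLLOW(S) = {$}.
Examining every occurrence of C in a rule body:
  S -> z x C a : C is followed by terminal 'a' -> add 'a'
  S -> C b : C is followed by terminal 'b' -> add 'b'
  S -> C ) x : C is followed by terminal ')' -> add ')'
  C -> x z : C does not occur in the body -> contributes nothing
FOLLOW(C) = {), a, b}
Count: 3

3


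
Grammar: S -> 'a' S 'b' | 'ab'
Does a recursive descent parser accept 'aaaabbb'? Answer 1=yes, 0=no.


Grammar accepts strings of the form a^n b^n (n >= 1)
Word: 'aaaabbb'
Counting: 4 a's and 3 b's
Check: 4 == 3? No
Mismatch: a-count != b-count
Rejected

0


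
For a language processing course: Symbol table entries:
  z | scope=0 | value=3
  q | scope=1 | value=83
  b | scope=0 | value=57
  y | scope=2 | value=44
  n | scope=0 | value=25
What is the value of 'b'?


Searching symbol table for 'b':
  z | scope=0 | value=3
  q | scope=1 | value=83
  b | scope=0 | value=57 <- MATCH
  y | scope=2 | value=44
  n | scope=0 | value=25
Found 'b' at scope 0 with value 57

57


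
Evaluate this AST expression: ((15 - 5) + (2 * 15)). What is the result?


Expression: ((15 - 5) + (2 * 15))
Evaluating step by step:
  15 - 5 = 10
  2 * 15 = 30
  10 + 30 = 40
Result: 40

40


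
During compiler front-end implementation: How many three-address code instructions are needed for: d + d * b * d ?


Expression: d + d * b * d
Generating three-address code (respecting * over +/- precedence):
  Instruction 1: t1 = d * b
  Instruction 2: t2 = t1 * d
  Instruction 3: t3 = d + t2
Total instructions: 3

3


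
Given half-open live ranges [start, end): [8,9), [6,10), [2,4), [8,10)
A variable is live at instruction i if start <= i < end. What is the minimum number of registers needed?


Live ranges:
  Var0: [8, 9)
  Var1: [6, 10)
  Var2: [2, 4)
  Var3: [8, 10)
Sweep-line events (position, delta, active):
  pos=2 start -> active=1
  pos=4 end -> active=0
  pos=6 start -> active=1
  pos=8 start -> active=2
  pos=8 start -> active=3
  pos=9 end -> active=2
  pos=10 end -> active=1
  pos=10 end -> active=0
Maximum simultaneous active: 3
Minimum registers needed: 3

3


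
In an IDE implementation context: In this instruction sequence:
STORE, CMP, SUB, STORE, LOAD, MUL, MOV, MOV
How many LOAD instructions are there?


Scanning instruction sequence for LOAD:
  Position 1: STORE
  Position 2: CMP
  Position 3: SUB
  Position 4: STORE
  Position 5: LOAD <- MATCH
  Position 6: MUL
  Position 7: MOV
  Position 8: MOV
Matches at positions: [5]
Total LOAD count: 1

1


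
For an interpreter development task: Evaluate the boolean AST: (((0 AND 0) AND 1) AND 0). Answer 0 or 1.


Step 1: Evaluate inner node
  0 AND 0 = 0
Step 2: Evaluate next node
  0 AND 1 = 0
Step 3: Evaluate root node
  0 AND 0 = 0

0


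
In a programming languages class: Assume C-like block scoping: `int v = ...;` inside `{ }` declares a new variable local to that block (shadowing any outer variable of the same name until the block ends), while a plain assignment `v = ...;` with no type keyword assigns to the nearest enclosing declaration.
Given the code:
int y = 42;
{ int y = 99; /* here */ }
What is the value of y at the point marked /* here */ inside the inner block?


Analyzing scoping rules:
Outer scope: declares y = 42
Inner block: 'int y = 99;' declares a NEW y that shadows the outer one
Inside the block the inner declaration is in scope -> 99
Result: 99

99


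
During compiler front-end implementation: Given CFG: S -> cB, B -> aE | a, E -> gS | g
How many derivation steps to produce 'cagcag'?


Grammar: S -> cB, B -> aE | a, E -> gS | g
Deriving 'cagcag':
Step 1: S -> cB => cB
Step 2: B -> aE => caE
Step 3: E -> gS => cagS
Step 4: S -> cB => cagcB
Step 5: B -> aE => cagcaE
Step 6: E -> g => cagcag
Total derivation steps: 6

6


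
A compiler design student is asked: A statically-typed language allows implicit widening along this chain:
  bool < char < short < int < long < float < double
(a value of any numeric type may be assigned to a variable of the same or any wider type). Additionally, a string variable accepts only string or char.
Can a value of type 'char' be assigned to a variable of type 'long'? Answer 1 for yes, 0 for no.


Target variable type: long
Source value type: char
Numeric ranks: char=1, long=4
Widening allowed iff rank(source) <= rank(target): 1 <= 4? Yes
Result: 1

1


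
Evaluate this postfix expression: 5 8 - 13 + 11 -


Processing tokens left to right:
Push 5, Push 8
Pop 5 and 8, compute 5 - 8 = -3, push -3
Push 13
Pop -3 and 13, compute -3 + 13 = 10, push 10
Push 11
Pop 10 and 11, compute 10 - 11 = -1, push -1
Stack result: -1

-1


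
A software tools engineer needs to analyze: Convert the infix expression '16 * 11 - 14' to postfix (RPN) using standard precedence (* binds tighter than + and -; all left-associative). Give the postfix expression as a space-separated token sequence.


Applying the shunting-yard algorithm:
  Operand 16 -> output
  Push '*' onto operator stack -> op-stack: [*]
  Operand 11 -> output
  See '-' (prec 1); top '*' (prec 2) >= it -> pop '*' to output
  Push '-' onto operator stack -> op-stack: [-]
  Operand 14 -> output
  End of input: pop '-' to output
Postfix result: 16 11 * 14 -

16 11 * 14 -


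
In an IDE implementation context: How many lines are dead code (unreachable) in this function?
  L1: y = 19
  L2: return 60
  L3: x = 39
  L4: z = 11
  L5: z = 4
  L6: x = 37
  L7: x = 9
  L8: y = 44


Analyzing control flow:
  L1: reachable (before return)
  L2: reachable (return statement)
  L3: DEAD (after return at L2)
  L4: DEAD (after return at L2)
  L5: DEAD (after return at L2)
  L6: DEAD (after return at L2)
  L7: DEAD (after return at L2)
  L8: DEAD (after return at L2)
Return at L2, total lines = 8
Dead lines: L3 through L8
Count: 6

6


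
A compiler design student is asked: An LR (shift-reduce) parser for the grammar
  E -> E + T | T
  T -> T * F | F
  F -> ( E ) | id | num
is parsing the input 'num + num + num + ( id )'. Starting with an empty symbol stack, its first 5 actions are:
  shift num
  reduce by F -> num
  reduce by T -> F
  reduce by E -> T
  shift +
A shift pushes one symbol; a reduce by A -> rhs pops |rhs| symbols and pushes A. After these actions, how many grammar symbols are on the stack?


Tracking the symbol stack through each action:
  Action 1: shift 'num' : push -> stack = [num] (size 1)
  Action 2: reduce by F -> num : pop 1, push F -> stack = [F] (size 1)
  Action 3: reduce by T -> F : pop 1, push T -> stack = [T] (size 1)
  Action 4: reduce by E -> T : pop 1, push E -> stack = [E] (size 1)
  Action 5: shift '+' : push -> stack = [E, +] (size 2)
Final stack size: 2

2


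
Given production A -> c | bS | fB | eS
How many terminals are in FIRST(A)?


Production: A -> c | bS | fB | eS
Examining each alternative for leading terminals:
  A -> c : first terminal = 'c'
  A -> bS : first terminal = 'b'
  A -> fB : first terminal = 'f'
  A -> eS : first terminal = 'e'
FIRST(A) = {b, c, e, f}
Count: 4

4


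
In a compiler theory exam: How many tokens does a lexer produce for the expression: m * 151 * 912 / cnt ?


Scanning 'm * 151 * 912 / cnt'
Token 1: 'm' -> identifier
Token 2: '*' -> operator
Token 3: '151' -> integer_literal
Token 4: '*' -> operator
Token 5: '912' -> integer_literal
Token 6: '/' -> operator
Token 7: 'cnt' -> identifier
Total tokens: 7

7


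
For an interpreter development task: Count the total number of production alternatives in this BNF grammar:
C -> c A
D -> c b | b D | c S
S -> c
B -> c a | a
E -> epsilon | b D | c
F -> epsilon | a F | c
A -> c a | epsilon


Counting alternatives per rule:
  C: 1 alternative(s)
  D: 3 alternative(s)
  S: 1 alternative(s)
  B: 2 alternative(s)
  E: 3 alternative(s)
  F: 3 alternative(s)
  A: 2 alternative(s)
Sum: 1 + 3 + 1 + 2 + 3 + 3 + 2 = 15

15


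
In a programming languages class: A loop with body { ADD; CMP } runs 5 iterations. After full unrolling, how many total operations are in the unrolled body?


Loop body operations: ADD, CMP (2 ops per iteration)
Unrolling 5 iterations:
  Iteration 1: ADD, CMP (2 ops)
  Iteration 2: ADD, CMP (2 ops)
  Iteration 3: ADD, CMP (2 ops)
  Iteration 4: ADD, CMP (2 ops)
  Iteration 5: ADD, CMP (2 ops)
Total: 5 iterations * 2 ops/iter = 10 operations

10


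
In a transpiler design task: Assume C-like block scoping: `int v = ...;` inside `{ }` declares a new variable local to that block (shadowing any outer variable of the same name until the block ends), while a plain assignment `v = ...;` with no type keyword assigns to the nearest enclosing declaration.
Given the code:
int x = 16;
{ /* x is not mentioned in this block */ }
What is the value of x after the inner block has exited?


Analyzing scoping rules:
Outer scope: declares x = 16
Inner block: x is neither redeclared nor assigned -> unchanged
After the block -> 16
Result: 16

16


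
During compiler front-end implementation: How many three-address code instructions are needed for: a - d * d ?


Expression: a - d * d
Generating three-address code (respecting * over +/- precedence):
  Instruction 1: t1 = d * d
  Instruction 2: t2 = a - t1
Total instructions: 2

2


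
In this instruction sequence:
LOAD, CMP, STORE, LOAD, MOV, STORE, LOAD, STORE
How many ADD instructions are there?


Scanning instruction sequence for ADD:
  Position 1: LOAD
  Position 2: CMP
  Position 3: STORE
  Position 4: LOAD
  Position 5: MOV
  Position 6: STORE
  Position 7: LOAD
  Position 8: STORE
Matches at positions: []
Total ADD count: 0

0


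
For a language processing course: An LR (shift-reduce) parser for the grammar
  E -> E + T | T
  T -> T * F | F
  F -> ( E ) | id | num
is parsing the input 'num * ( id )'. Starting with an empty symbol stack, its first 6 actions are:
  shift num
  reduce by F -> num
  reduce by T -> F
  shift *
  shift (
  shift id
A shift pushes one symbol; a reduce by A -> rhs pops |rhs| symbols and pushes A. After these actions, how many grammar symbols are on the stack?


Tracking the symbol stack through each action:
  Action 1: shift 'num' : push -> stack = [num] (size 1)
  Action 2: reduce by F -> num : pop 1, push F -> stack = [F] (size 1)
  Action 3: reduce by T -> F : pop 1, push T -> stack = [T] (size 1)
  Action 4: shift '*' : push -> stack = [T, *] (size 2)
  Action 5: shift '(' : push -> stack = [T, *, (] (size 3)
  Action 6: shift 'id' : push -> stack = [T, *, (, id] (size 4)
Final stack size: 4

4


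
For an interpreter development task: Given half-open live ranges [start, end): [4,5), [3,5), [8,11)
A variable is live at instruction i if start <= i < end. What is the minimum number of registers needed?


Live ranges:
  Var0: [4, 5)
  Var1: [3, 5)
  Var2: [8, 11)
Sweep-line events (position, delta, active):
  pos=3 start -> active=1
  pos=4 start -> active=2
  pos=5 end -> active=1
  pos=5 end -> active=0
  pos=8 start -> active=1
  pos=11 end -> active=0
Maximum simultaneous active: 2
Minimum registers needed: 2

2


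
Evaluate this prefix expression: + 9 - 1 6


Parsing prefix expression: + 9 - 1 6
Step 1: Innermost operation '- 1 6'
  1 - 6 = -5
Step 2: Outer operation '+ 9 [-5]'
  9 + -5 = 4

4


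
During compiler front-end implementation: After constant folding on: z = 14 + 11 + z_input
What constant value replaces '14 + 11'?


Identifying constant sub-expression:
  Original: z = 14 + 11 + z_input
  14 and 11 are both compile-time constants
  Evaluating: 14 + 11 = 25
  After folding: z = 25 + z_input

25


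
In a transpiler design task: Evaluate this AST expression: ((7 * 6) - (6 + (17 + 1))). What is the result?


Expression: ((7 * 6) - (6 + (17 + 1)))
Evaluating step by step:
  7 * 6 = 42
  17 + 1 = 18
  6 + 18 = 24
  42 - 24 = 18
Result: 18

18


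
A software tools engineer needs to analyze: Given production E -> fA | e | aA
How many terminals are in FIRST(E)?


Production: E -> fA | e | aA
Examining each alternative for leading terminals:
  E -> fA : first terminal = 'f'
  E -> e : first terminal = 'e'
  E -> aA : first terminal = 'a'
FIRST(E) = {a, e, f}
Count: 3

3


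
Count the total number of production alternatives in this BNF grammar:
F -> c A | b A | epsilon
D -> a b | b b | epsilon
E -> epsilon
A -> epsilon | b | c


Counting alternatives per rule:
  F: 3 alternative(s)
  D: 3 alternative(s)
  E: 1 alternative(s)
  A: 3 alternative(s)
Sum: 3 + 3 + 1 + 3 = 10

10


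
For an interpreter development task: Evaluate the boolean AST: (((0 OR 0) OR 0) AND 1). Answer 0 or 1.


Step 1: Evaluate inner node
  0 OR 0 = 0
Step 2: Evaluate next node
  0 OR 0 = 0
Step 3: Evaluate root node
  0 AND 1 = 0

0


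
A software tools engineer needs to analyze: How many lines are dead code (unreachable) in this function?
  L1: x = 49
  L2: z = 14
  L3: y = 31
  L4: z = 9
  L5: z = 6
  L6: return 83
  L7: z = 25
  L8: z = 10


Analyzing control flow:
  L1: reachable (before return)
  L2: reachable (before return)
  L3: reachable (before return)
  L4: reachable (before return)
  L5: reachable (before return)
  L6: reachable (return statement)
  L7: DEAD (after return at L6)
  L8: DEAD (after return at L6)
Return at L6, total lines = 8
Dead lines: L7 through L8
Count: 2

2


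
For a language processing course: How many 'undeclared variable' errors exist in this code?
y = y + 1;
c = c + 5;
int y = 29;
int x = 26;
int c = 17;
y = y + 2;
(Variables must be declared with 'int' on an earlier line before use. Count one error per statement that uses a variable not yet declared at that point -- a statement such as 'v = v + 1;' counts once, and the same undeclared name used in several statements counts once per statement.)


Scanning code line by line:
  Line 1: use 'y' -> ERROR (undeclared)
  Line 2: use 'c' -> ERROR (undeclared)
  Line 3: declare 'y' -> declared = ['y']
  Line 4: declare 'x' -> declared = ['x', 'y']
  Line 5: declare 'c' -> declared = ['c', 'x', 'y']
  Line 6: use 'y' -> OK (declared)
Total undeclared variable errors: 2

2


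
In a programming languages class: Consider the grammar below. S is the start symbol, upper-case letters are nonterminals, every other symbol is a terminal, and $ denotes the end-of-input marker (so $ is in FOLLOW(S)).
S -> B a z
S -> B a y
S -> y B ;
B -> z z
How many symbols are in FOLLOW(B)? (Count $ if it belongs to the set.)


S is the start symbol and does not occur in any rule body, so FOLLOW(S) = {$}.
Examining every occurrence of B in a rule body:
  S -> B a z : B is followed by terminal 'a' -> add 'a'
  S -> B a y : B is followed by terminal 'a' -> add 'a' (already in the set)
  S -> y B ; : B is followed by terminal ';' -> add ';'
  B -> z z : B does not occur in the body -> contributes nothing
FOLLOW(B) = {;, a}
Count: 2

2


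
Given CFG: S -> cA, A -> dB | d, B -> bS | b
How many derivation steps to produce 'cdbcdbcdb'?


Grammar: S -> cA, A -> dB | d, B -> bS | b
Deriving 'cdbcdbcdb':
Step 1: S -> cA => cA
Step 2: A -> dB => cdB
Step 3: B -> bS => cdbS
Step 4: S -> cA => cdbcA
Step 5: A -> dB => cdbcdB
Step 6: B -> bS => cdbcdbS
Step 7: S -> cA => cdbcdbcA
Step 8: A -> dB => cdbcdbcdB
Step 9: B -> b => cdbcdbcdb
Total derivation steps: 9

9


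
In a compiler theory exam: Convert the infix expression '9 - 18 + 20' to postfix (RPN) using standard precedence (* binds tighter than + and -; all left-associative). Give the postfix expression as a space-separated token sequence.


Applying the shunting-yard algorithm:
  Operand 9 -> output
  Push '-' onto operator stack -> op-stack: [-]
  Operand 18 -> output
  See '+' (prec 1); top '-' (prec 1) >= it -> pop '-' to output
  Push '+' onto operator stack -> op-stack: [+]
  Operand 20 -> output
  End of input: pop '+' to output
Postfix result: 9 18 - 20 +

9 18 - 20 +


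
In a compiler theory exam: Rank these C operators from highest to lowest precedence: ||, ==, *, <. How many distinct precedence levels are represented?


Looking up precedence for each operator:
  || -> precedence 1
  == -> precedence 3
  * -> precedence 6
  < -> precedence 4
Sorted highest to lowest: *, <, ==, ||
Distinct precedence values: [6, 4, 3, 1]
Number of distinct levels: 4

4


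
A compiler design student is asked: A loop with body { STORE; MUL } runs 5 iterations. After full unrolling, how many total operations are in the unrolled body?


Loop body operations: STORE, MUL (2 ops per iteration)
Unrolling 5 iterations:
  Iteration 1: STORE, MUL (2 ops)
  Iteration 2: STORE, MUL (2 ops)
  Iteration 3: STORE, MUL (2 ops)
  Iteration 4: STORE, MUL (2 ops)
  Iteration 5: STORE, MUL (2 ops)
Total: 5 iterations * 2 ops/iter = 10 operations

10


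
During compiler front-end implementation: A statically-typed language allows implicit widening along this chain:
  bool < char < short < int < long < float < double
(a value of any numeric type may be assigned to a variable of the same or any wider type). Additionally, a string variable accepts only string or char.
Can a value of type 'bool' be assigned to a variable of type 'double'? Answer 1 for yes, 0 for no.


Target variable type: double
Source value type: bool
Numeric ranks: bool=0, double=6
Widening allowed iff rank(source) <= rank(target): 0 <= 6? Yes
Result: 1

1


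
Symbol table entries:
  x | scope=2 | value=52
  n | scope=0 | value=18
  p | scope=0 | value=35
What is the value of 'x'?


Searching symbol table for 'x':
  x | scope=2 | value=52 <- MATCH
  n | scope=0 | value=18
  p | scope=0 | value=35
Found 'x' at scope 2 with value 52

52


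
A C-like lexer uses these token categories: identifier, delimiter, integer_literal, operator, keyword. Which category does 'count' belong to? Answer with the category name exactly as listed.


Token: 'count'
Checking categories:
  identifier: YES
  integer_literal: no
  operator: no
  keyword: no
  delimiter: no
Category: identifier

identifier


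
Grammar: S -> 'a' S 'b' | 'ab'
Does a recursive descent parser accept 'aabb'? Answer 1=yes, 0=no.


Grammar accepts strings of the form a^n b^n (n >= 1)
Word: 'aabb'
Counting: 2 a's and 2 b's
Check: 2 == 2? Yes
Derivation (S -> aSb applied 1 time(s), then S -> ab): S => aSb => aabb
Accepted

1


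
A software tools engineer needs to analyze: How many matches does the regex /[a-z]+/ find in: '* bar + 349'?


Pattern: /[a-z]+/ (identifiers)
Input: '* bar + 349'
Scanning for matches:
  Match 1: 'bar'
Total matches: 1

1


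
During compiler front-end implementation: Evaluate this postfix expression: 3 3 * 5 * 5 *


Processing tokens left to right:
Push 3, Push 3
Pop 3 and 3, compute 3 * 3 = 9, push 9
Push 5
Pop 9 and 5, compute 9 * 5 = 45, push 45
Push 5
Pop 45 and 5, compute 45 * 5 = 225, push 225
Stack result: 225

225


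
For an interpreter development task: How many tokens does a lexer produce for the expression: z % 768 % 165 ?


Scanning 'z % 768 % 165'
Token 1: 'z' -> identifier
Token 2: '%' -> operator
Token 3: '768' -> integer_literal
Token 4: '%' -> operator
Token 5: '165' -> integer_literal
Total tokens: 5

5


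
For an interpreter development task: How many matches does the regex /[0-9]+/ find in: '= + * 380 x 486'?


Pattern: /[0-9]+/ (int literals)
Input: '= + * 380 x 486'
Scanning for matches:
  Match 1: '380'
  Match 2: '486'
Total matches: 2

2


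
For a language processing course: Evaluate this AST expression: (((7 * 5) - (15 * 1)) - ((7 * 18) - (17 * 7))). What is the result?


Expression: (((7 * 5) - (15 * 1)) - ((7 * 18) - (17 * 7)))
Evaluating step by step:
  7 * 5 = 35
  15 * 1 = 15
  35 - 15 = 20
  7 * 18 = 126
  17 * 7 = 119
  126 - 119 = 7
  20 - 7 = 13
Result: 13

13


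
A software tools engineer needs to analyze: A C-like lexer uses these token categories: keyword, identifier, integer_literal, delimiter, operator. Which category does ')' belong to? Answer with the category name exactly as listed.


Token: ')'
Checking categories:
  identifier: no
  integer_literal: no
  operator: no
  keyword: no
  delimiter: YES
Category: delimiter

delimiter


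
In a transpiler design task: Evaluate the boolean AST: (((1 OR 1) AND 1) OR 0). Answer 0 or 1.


Step 1: Evaluate inner node
  1 OR 1 = 1
Step 2: Evaluate next node
  1 AND 1 = 1
Step 3: Evaluate root node
  1 OR 0 = 1

1


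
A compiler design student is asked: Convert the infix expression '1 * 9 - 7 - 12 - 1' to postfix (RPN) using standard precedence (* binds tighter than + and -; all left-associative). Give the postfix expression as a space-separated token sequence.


Applying the shunting-yard algorithm:
  Operand 1 -> output
  Push '*' onto operator stack -> op-stack: [*]
  Operand 9 -> output
  See '-' (prec 1); top '*' (prec 2) >= it -> pop '*' to output
  Push '-' onto operator stack -> op-stack: [-]
  Operand 7 -> output
  See '-' (prec 1); top '-' (prec 1) >= it -> pop '-' to output
  Push '-' onto operator stack -> op-stack: [-]
  Operand 12 -> output
  See '-' (prec 1); top '-' (prec 1) >= it -> pop '-' to output
  Push '-' onto operator stack -> op-stack: [-]
  Operand 1 -> output
  End of input: pop '-' to output
Postfix result: 1 9 * 7 - 12 - 1 -

1 9 * 7 - 12 - 1 -


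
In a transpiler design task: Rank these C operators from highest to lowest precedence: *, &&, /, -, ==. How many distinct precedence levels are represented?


Looking up precedence for each operator:
  * -> precedence 6
  && -> precedence 2
  / -> precedence 6
  - -> precedence 5
  == -> precedence 3
Sorted highest to lowest: *, /, -, ==, &&
Distinct precedence values: [6, 5, 3, 2]
Number of distinct levels: 4

4


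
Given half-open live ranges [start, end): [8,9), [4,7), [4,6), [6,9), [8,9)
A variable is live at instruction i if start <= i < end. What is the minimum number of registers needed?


Live ranges:
  Var0: [8, 9)
  Var1: [4, 7)
  Var2: [4, 6)
  Var3: [6, 9)
  Var4: [8, 9)
Sweep-line events (position, delta, active):
  pos=4 start -> active=1
  pos=4 start -> active=2
  pos=6 end -> active=1
  pos=6 start -> active=2
  pos=7 end -> active=1
  pos=8 start -> active=2
  pos=8 start -> active=3
  pos=9 end -> active=2
  pos=9 end -> active=1
  pos=9 end -> active=0
Maximum simultaneous active: 3
Minimum registers needed: 3

3


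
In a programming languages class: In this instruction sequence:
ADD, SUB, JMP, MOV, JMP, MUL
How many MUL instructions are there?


Scanning instruction sequence for MUL:
  Position 1: ADD
  Position 2: SUB
  Position 3: JMP
  Position 4: MOV
  Position 5: JMP
  Position 6: MUL <- MATCH
Matches at positions: [6]
Total MUL count: 1

1


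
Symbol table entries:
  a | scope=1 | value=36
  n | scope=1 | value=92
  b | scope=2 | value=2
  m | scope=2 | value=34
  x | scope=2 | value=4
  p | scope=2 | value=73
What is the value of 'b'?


Searching symbol table for 'b':
  a | scope=1 | value=36
  n | scope=1 | value=92
  b | scope=2 | value=2 <- MATCH
  m | scope=2 | value=34
  x | scope=2 | value=4
  p | scope=2 | value=73
Found 'b' at scope 2 with value 2

2


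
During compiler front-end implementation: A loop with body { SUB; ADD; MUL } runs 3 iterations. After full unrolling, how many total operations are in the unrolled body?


Loop body operations: SUB, ADD, MUL (3 ops per iteration)
Unrolling 3 iterations:
  Iteration 1: SUB, ADD, MUL (3 ops)
  Iteration 2: SUB, ADD, MUL (3 ops)
  Iteration 3: SUB, ADD, MUL (3 ops)
Total: 3 iterations * 3 ops/iter = 9 operations

9


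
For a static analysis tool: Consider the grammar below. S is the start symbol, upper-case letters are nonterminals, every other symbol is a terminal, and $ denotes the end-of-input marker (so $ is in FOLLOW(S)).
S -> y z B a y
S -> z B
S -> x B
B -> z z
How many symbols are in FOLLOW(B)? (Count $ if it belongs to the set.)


S is the start symbol and does not occur in any rule body, so FOLLOW(S) = {$}.
Examining every occurrence of B in a rule body:
  S -> y z B a y : B is followed by terminal 'a' -> add 'a'
  S -> z B : B is at the right end -> add FOLLOW(S) = {$}
  S -> x B : B is at the right end -> add FOLLOW(S) = {$} (already in the set)
  B -> z z : B does not occur in the body -> contributes nothing
FOLLOW(B) = {a, $}
Count: 2

2


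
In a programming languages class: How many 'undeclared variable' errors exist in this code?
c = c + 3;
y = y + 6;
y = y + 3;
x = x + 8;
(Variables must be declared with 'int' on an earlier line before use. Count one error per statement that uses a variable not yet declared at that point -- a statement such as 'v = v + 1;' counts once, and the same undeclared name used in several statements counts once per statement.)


Scanning code line by line:
  Line 1: use 'c' -> ERROR (undeclared)
  Line 2: use 'y' -> ERROR (undeclared)
  Line 3: use 'y' -> ERROR (undeclared)
  Line 4: use 'x' -> ERROR (undeclared)
Total undeclared variable errors: 4

4


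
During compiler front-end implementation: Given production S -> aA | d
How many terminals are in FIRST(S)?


Production: S -> aA | d
Examining each alternative for leading terminals:
  S -> aA : first terminal = 'a'
  S -> d : first terminal = 'd'
FIRST(S) = {a, d}
Count: 2

2


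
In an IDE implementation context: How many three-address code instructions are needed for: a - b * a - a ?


Expression: a - b * a - a
Generating three-address code (respecting * over +/- precedence):
  Instruction 1: t1 = b * a
  Instruction 2: t2 = a - t1
  Instruction 3: t3 = t2 - a
Total instructions: 3

3


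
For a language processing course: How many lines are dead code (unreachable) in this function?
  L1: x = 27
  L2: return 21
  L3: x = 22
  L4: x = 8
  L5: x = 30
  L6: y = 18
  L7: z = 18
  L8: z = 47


Analyzing control flow:
  L1: reachable (before return)
  L2: reachable (return statement)
  L3: DEAD (after return at L2)
  L4: DEAD (after return at L2)
  L5: DEAD (after return at L2)
  L6: DEAD (after return at L2)
  L7: DEAD (after return at L2)
  L8: DEAD (after return at L2)
Return at L2, total lines = 8
Dead lines: L3 through L8
Count: 6

6


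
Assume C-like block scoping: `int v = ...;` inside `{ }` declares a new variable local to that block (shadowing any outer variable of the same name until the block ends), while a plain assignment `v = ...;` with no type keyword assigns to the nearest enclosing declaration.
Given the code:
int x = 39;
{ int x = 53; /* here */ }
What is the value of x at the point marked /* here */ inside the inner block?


Analyzing scoping rules:
Outer scope: declares x = 39
Inner block: 'int x = 53;' declares a NEW x that shadows the outer one
Inside the block the inner declaration is in scope -> 53
Result: 53

53


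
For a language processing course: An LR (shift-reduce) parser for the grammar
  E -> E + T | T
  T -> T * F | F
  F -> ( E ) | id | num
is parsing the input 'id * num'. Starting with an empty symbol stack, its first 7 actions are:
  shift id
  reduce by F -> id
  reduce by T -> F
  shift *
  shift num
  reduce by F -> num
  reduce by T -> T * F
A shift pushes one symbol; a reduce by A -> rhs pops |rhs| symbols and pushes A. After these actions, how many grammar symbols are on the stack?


Tracking the symbol stack through each action:
  Action 1: shift 'id' : push -> stack = [id] (size 1)
  Action 2: reduce by F -> id : pop 1, push F -> stack = [F] (size 1)
  Action 3: reduce by T -> F : pop 1, push T -> stack = [T] (size 1)
  Action 4: shift '*' : push -> stack = [T, *] (size 2)
  Action 5: shift 'num' : push -> stack = [T, *, num] (size 3)
  Action 6: reduce by F -> num : pop 1, push F -> stack = [T, *, F] (size 3)
  Action 7: reduce by T -> T * F : pop 3, push T -> stack = [T] (size 1)
Final stack size: 1

1


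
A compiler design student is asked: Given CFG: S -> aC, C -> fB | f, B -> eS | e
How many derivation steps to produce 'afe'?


Grammar: S -> aC, C -> fB | f, B -> eS | e
Deriving 'afe':
Step 1: S -> aC => aC
Step 2: C -> fB => afB
Step 3: B -> e => afe
Total derivation steps: 3

3


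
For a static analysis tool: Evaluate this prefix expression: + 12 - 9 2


Parsing prefix expression: + 12 - 9 2
Step 1: Innermost operation '- 9 2'
  9 - 2 = 7
Step 2: Outer operation '+ 12 [7]'
  12 + 7 = 19

19


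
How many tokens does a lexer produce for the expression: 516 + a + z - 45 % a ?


Scanning '516 + a + z - 45 % a'
Token 1: '516' -> integer_literal
Token 2: '+' -> operator
Token 3: 'a' -> identifier
Token 4: '+' -> operator
Token 5: 'z' -> identifier
Token 6: '-' -> operator
Token 7: '45' -> integer_literal
Token 8: '%' -> operator
Token 9: 'a' -> identifier
Total tokens: 9

9


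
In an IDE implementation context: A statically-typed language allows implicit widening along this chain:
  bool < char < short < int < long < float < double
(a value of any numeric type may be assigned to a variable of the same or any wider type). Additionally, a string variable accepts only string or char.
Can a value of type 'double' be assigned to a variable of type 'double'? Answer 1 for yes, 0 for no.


Target variable type: double
Source value type: double
Numeric ranks: double=6, double=6
Widening allowed iff rank(source) <= rank(target): 6 <= 6? Yes
Result: 1

1


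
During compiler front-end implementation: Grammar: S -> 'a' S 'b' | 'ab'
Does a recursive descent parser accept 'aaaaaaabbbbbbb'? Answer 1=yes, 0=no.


Grammar accepts strings of the form a^n b^n (n >= 1)
Word: 'aaaaaaabbbbbbb'
Counting: 7 a's and 7 b's
Check: 7 == 7? Yes
Derivation (S -> aSb applied 6 time(s), then S -> ab): S => aSb => aaSbb => aaaSbbb => aaaaSbbbb => aaaaaSbbbbb => aaaaaaSbbbbbb => aaaaaaabbbbbbb
Accepted

1


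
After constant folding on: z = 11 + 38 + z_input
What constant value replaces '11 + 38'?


Identifying constant sub-expression:
  Original: z = 11 + 38 + z_input
  11 and 38 are both compile-time constants
  Evaluating: 11 + 38 = 49
  After folding: z = 49 + z_input

49


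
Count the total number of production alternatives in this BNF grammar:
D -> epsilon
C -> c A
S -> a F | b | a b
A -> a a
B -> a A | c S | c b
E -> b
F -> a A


Counting alternatives per rule:
  D: 1 alternative(s)
  C: 1 alternative(s)
  S: 3 alternative(s)
  A: 1 alternative(s)
  B: 3 alternative(s)
  E: 1 alternative(s)
  F: 1 alternative(s)
Sum: 1 + 1 + 3 + 1 + 3 + 1 + 1 = 11

11


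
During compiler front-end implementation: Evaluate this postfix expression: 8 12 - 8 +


Processing tokens left to right:
Push 8, Push 12
Pop 8 and 12, compute 8 - 12 = -4, push -4
Push 8
Pop -4 and 8, compute -4 + 8 = 4, push 4
Stack result: 4

4


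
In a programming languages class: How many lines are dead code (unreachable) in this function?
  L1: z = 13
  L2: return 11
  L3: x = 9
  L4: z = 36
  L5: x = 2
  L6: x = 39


Analyzing control flow:
  L1: reachable (before return)
  L2: reachable (return statement)
  L3: DEAD (after return at L2)
  L4: DEAD (after return at L2)
  L5: DEAD (after return at L2)
  L6: DEAD (after return at L2)
Return at L2, total lines = 6
Dead lines: L3 through L6
Count: 4

4


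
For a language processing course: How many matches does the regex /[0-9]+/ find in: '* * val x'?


Pattern: /[0-9]+/ (int literals)
Input: '* * val x'
Scanning for matches:
Total matches: 0

0


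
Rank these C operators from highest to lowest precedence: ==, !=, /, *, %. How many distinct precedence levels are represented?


Looking up precedence for each operator:
  == -> precedence 3
  != -> precedence 3
  / -> precedence 6
  * -> precedence 6
  % -> precedence 6
Sorted highest to lowest: /, *, %, ==, !=
Distinct precedence values: [6, 3]
Number of distinct levels: 2

2


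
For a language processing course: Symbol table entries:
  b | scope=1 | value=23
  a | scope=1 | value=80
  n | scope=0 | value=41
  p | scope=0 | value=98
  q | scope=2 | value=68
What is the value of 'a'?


Searching symbol table for 'a':
  b | scope=1 | value=23
  a | scope=1 | value=80 <- MATCH
  n | scope=0 | value=41
  p | scope=0 | value=98
  q | scope=2 | value=68
Found 'a' at scope 1 with value 80

80


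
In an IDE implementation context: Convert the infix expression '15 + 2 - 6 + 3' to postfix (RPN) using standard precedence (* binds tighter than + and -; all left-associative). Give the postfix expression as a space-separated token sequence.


Applying the shunting-yard algorithm:
  Operand 15 -> output
  Push '+' onto operator stack -> op-stack: [+]
  Operand 2 -> output
  See '-' (prec 1); top '+' (prec 1) >= it -> pop '+' to output
  Push '-' onto operator stack -> op-stack: [-]
  Operand 6 -> output
  See '+' (prec 1); top '-' (prec 1) >= it -> pop '-' to output
  Push '+' onto operator stack -> op-stack: [+]
  Operand 3 -> output
  End of input: pop '+' to output
Postfix result: 15 2 + 6 - 3 +

15 2 + 6 - 3 +


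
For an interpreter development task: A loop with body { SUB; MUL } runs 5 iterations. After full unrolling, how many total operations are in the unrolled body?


Loop body operations: SUB, MUL (2 ops per iteration)
Unrolling 5 iterations:
  Iteration 1: SUB, MUL (2 ops)
  Iteration 2: SUB, MUL (2 ops)
  Iteration 3: SUB, MUL (2 ops)
  Iteration 4: SUB, MUL (2 ops)
  Iteration 5: SUB, MUL (2 ops)
Total: 5 iterations * 2 ops/iter = 10 operations

10
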